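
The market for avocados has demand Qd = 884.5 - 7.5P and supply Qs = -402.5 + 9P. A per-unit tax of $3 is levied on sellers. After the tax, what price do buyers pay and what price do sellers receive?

Pre-tax equilibrium: P* = 78, Q* = 299.5.
Tax on sellers shifts supply to Qs = -402.5 + 9(P − 3) = -429.5 + 9P.
884.5 - 7.5P = -429.5 + 9P gives buyer price Pb = 876/11; sellers receive Ps = 876/11 − 3 = 843/11.
New quantity: Q = 884.5 − 7.5(876/11) = 6319/22.

Buyers pay 876/11, sellers receive 843/11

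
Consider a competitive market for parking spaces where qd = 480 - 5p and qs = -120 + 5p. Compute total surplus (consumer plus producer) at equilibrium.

Equilibrium: 480 - 5p = -120 + 5p gives p* = 60, q* = 180.
Demand choke price: p = 96; supply starts at p = 24.
CS = ½(96 − 60)(180) = 3240; PS = ½(60 − 24)(180) = 3240.

Total surplus = 6480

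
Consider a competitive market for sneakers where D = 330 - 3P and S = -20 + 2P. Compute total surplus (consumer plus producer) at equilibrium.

Equilibrium: 330 - 3P = -20 + 2P gives P* = 70, Q* = 120.
Demand choke price: P = 110; supply starts at P = 10.
CS = ½(110 − 70)(120) = 2400; PS = ½(70 − 10)(120) = 3600.

Total surplus = 6000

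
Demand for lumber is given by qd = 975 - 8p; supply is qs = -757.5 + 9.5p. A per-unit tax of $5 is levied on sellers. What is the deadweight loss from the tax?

Pre-tax equilibrium: p* = 99, q* = 183.
Tax on sellers shifts supply to qs = -757.5 + 9.5(p − 5) = -805 + 9.5p.
975 - 8p = -805 + 9.5p gives buyer price pb = 712/7; sellers receive ps = 712/7 − 5 = 677/7.
New quantity: q = 975 − 8(712/7) = 1129/7.
DWL = ½ × 5 × (183 − 1129/7) = 380/7.

Deadweight loss = 380/7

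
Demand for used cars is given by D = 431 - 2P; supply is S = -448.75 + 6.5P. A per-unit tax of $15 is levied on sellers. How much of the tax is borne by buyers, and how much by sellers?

Pre-tax equilibrium: P* = 103.5, Q* = 224.
Tax on sellers shifts supply to S = -448.75 + 6.5(P − 15) = -546.25 + 6.5P.
431 - 2P = -546.25 + 6.5P gives buyer price Pb = 3909/34; sellers receive Ps = 3909/34 − 15 = 3399/34.
New quantity: Q = 431 − 2(3909/34) = 3418/17.
Buyer burden = 3909/34 − 103.5 = 195/17; seller burden = 103.5 − 3399/34 = 60/17.

Buyers bear 195/17, sellers bear 60/17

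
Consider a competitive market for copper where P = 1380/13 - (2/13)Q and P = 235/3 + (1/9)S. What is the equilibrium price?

Set the two price expressions equal: 1380/13 - (2/13)Q = 235/3 + (1/9)Q.
1085/39 = (31/117)Q, so Q* = 105.
P* = 1380/13 − (2/13)(105) = 90.

P* = 90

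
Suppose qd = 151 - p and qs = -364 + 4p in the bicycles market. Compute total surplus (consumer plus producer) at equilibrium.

Total surplus = 1440

Equilibrium: 151 - p = -364 + 4p gives p* = 103, q* = 48.
Demand choke price: p = 151; supply starts at p = 91.
CS = ½(151 − 103)(48) = 1152; PS = ½(103 − 91)(48) = 288.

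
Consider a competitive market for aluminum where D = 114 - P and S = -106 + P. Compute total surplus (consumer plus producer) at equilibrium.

Total surplus = 16

Equilibrium: 114 - P = -106 + P gives P* = 110, Q* = 4.
Demand choke price: P = 114; supply starts at P = 106.
CS = ½(114 − 110)(4) = 8; PS = ½(110 − 106)(4) = 8.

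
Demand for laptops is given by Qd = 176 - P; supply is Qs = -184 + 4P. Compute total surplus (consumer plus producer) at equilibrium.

Total surplus = 6760

Equilibrium: 176 - P = -184 + 4P gives P* = 72, Q* = 104.
Demand choke price: P = 176; supply starts at P = 46.
CS = ½(176 − 72)(104) = 5408; PS = ½(72 − 46)(104) = 1352.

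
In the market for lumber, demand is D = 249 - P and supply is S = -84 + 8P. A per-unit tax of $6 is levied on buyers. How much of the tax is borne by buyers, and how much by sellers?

Buyers bear 16/3, sellers bear 2/3

Pre-tax equilibrium: P* = 37, Q* = 212.
Tax on buyers shifts demand to D = 249 − 1(P + 6) = 243 - P.
243 - P = -84 + 8P gives seller price Ps = 109/3; buyers pay Pb = 109/3 + 6 = 127/3.
New quantity: Q = 249 − 1(127/3) = 620/3.
Buyer burden = 127/3 − 37 = 16/3; seller burden = 37 − 109/3 = 2/3.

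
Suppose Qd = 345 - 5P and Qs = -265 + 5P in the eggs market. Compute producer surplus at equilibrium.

Equilibrium: 345 - 5P = -265 + 5P gives P* = 61, Q* = 40.
Supply starts at P = 53 (where Qs = 0).
PS = ½(61 − 53)(40) = 160.

Producer surplus = 160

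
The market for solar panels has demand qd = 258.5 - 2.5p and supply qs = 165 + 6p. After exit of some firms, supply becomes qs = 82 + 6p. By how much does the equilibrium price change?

Original equilibrium: p* = 11, q* = 231.
New equilibrium: 258.5 - 2.5p = 82 + 6p, so 176.5 = 8.5p and p' = 353/17; q' = 258.5 − 2.5(353/17) = 3512/17.
Change in price: 353/17 − 11 = 166/17.

Δp = 166/17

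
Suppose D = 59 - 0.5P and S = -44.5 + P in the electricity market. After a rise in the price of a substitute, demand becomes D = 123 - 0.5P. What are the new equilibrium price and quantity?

P' = 335/3, Q' = 403/6

Original equilibrium: P* = 69, Q* = 24.5.
New equilibrium: 123 - 0.5P = -44.5 + P, so 167.5 = 1.5P and P' = 335/3; Q' = 123 − 0.5(335/3) = 403/6.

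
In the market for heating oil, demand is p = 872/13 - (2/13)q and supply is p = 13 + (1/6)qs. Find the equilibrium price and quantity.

p* = 41.12, q* = 168.72

Set the two price expressions equal: 872/13 - (2/13)q = 13 + (1/6)q.
703/13 = (25/78)q, so q* = 168.72.
p* = 872/13 − (2/13)(168.72) = 41.12.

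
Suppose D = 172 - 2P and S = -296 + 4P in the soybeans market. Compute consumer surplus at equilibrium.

Consumer surplus = 64

Equilibrium: 172 - 2P = -296 + 4P gives P* = 78, Q* = 16.
Demand choke price (D = 0): P = 86.
CS = ½(86 − 78)(16) = 64.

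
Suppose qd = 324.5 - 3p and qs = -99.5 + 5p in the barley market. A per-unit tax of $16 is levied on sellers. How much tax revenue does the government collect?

Tax revenue = 2168

Pre-tax equilibrium: p* = 53, q* = 165.5.
Tax on sellers shifts supply to qs = -99.5 + 5(p − 16) = -179.5 + 5p.
324.5 - 3p = -179.5 + 5p gives buyer price pb = 63; sellers receive ps = 63 − 16 = 47.
New quantity: q = 324.5 − 3(63) = 135.5.
Revenue = 16 × 135.5 = 2168.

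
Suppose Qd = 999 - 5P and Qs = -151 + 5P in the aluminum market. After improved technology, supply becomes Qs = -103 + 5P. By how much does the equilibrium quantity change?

Original equilibrium: P* = 115, Q* = 424.
New equilibrium: 999 - 5P = -103 + 5P, so 1102 = 10P and P' = 110.2; Q' = 999 − 5(110.2) = 448.
Change in quantity: 448 − 424 = 24.

ΔQ = 24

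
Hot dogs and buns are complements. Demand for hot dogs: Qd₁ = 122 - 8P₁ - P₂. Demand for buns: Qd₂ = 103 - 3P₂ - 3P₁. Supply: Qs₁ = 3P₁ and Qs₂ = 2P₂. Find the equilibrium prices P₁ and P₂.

Market 1: 122 - 8P₁ - P₂ = 3P₁ → 11P₁ + P₂ = 122.
Market 2: 5P₂ + 3P₁ = 103.
Eliminating P₂: 5×(1) − 1×(2) gives 52P₁ = 507, so P₁ = 9.75.
Back-substitute into (2): P₂ = (103 − 3×9.75) / 5 = 14.75.

P₁ = 9.75, P₂ = 14.75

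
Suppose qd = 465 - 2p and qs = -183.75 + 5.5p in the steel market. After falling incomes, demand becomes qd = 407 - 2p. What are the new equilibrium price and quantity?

Original equilibrium: p* = 86.5, q* = 292.
New equilibrium: 407 - 2p = -183.75 + 5.5p, so 590.75 = 7.5p and p' = 2363/30; q' = 407 − 2(2363/30) = 3742/15.

p' = 2363/30, q' = 3742/15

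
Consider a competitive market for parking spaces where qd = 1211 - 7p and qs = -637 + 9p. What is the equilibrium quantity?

Set qd = qs: 1211 - 7p = -637 + 9p.
1848 = 16p, so p* = 115.5.
q* = 1211 − 7(115.5) = 402.5.

q* = 402.5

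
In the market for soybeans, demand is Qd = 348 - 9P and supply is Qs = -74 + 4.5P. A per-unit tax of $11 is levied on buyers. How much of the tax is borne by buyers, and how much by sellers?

Pre-tax equilibrium: P* = 844/27, Q* = 200/3.
Tax on buyers shifts demand to Qd = 348 − 9(P + 11) = 249 - 9P.
249 - 9P = -74 + 4.5P gives seller price Ps = 646/27; buyers pay Pb = 646/27 + 11 = 943/27.
New quantity: Q = 348 − 9(943/27) = 101/3.
Buyer burden = 943/27 − 844/27 = 11/3; seller burden = 844/27 − 646/27 = 22/3.

Buyers bear 11/3, sellers bear 22/3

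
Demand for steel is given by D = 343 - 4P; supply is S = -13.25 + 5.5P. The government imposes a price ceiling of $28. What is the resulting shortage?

Equilibrium price would be P* = 37.5, so the ceiling at 28 binds.
At P = 28: D = 343 − 4(28) = 231, S = -13.25 + 5.5(28) = 140.75.
Shortage = 231 − 140.75 = 90.25.

Shortage = 90.25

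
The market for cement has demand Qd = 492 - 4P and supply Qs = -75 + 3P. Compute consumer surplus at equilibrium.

Consumer surplus = 3528

Equilibrium: 492 - 4P = -75 + 3P gives P* = 81, Q* = 168.
Demand choke price (Qd = 0): P = 123.
CS = ½(123 − 81)(168) = 3528.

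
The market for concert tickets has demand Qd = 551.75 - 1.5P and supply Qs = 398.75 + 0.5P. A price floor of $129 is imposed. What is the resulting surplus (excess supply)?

Surplus = 105

Equilibrium price would be P* = 76.5, so the floor at 129 binds.
At P = 129: Qd = 358.25, Qs = 463.25.
Surplus = 463.25 − 358.25 = 105.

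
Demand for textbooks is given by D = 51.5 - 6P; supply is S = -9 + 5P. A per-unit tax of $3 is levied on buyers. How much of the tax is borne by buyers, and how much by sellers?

Buyers bear 15/11, sellers bear 18/11

Pre-tax equilibrium: P* = 5.5, Q* = 18.5.
Tax on buyers shifts demand to D = 51.5 − 6(P + 3) = 33.5 - 6P.
33.5 - 6P = -9 + 5P gives seller price Ps = 85/22; buyers pay Pb = 85/22 + 3 = 151/22.
New quantity: Q = 51.5 − 6(151/22) = 227/22.
Buyer burden = 151/22 − 5.5 = 15/11; seller burden = 5.5 − 85/22 = 18/11.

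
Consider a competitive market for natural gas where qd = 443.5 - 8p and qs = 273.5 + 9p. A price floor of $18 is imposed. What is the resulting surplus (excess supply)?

Surplus = 136

Equilibrium price would be p* = 10, so the floor at 18 binds.
At p = 18: qd = 299.5, qs = 435.5.
Surplus = 435.5 − 299.5 = 136.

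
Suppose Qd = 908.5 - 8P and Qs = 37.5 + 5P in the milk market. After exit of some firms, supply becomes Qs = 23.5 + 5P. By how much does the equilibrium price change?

ΔP = 14/13

Original equilibrium: P* = 67, Q* = 372.5.
New equilibrium: 908.5 - 8P = 23.5 + 5P, so 885 = 13P and P' = 885/13; Q' = 908.5 − 8(885/13) = 9461/26.
Change in price: 885/13 − 67 = 14/13.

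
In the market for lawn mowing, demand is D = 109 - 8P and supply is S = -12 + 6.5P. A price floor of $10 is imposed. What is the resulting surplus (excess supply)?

Surplus = 24

Equilibrium price would be P* = 242/29, so the floor at 10 binds.
At P = 10: D = 29, S = 53.
Surplus = 53 − 29 = 24.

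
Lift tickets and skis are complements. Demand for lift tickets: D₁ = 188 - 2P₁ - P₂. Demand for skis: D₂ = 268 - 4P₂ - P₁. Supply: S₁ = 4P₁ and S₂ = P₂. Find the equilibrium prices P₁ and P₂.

P₁ = 672/29, P₂ = 1420/29

Market 1: 188 - 2P₁ - P₂ = 4P₁ → 6P₁ + P₂ = 188.
Market 2: 5P₂ + P₁ = 268.
Eliminating P₂: 5×(1) − 1×(2) gives 29P₁ = 672, so P₁ = 672/29.
Back-substitute into (2): P₂ = (268 − 1×672/29) / 5 = 1420/29.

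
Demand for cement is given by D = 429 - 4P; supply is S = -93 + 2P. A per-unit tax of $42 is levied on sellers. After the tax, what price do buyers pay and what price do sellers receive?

Pre-tax equilibrium: P* = 87, Q* = 81.
Tax on sellers shifts supply to S = -93 + 2(P − 42) = -177 + 2P.
429 - 4P = -177 + 2P gives buyer price Pb = 101; sellers receive Ps = 101 − 42 = 59.
New quantity: Q = 429 − 4(101) = 25.

Buyers pay $101, sellers receive $59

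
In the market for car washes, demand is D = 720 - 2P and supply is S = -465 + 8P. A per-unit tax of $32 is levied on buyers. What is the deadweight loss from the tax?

Pre-tax equilibrium: P* = 118.5, Q* = 483.
Tax on buyers shifts demand to D = 720 − 2(P + 32) = 656 - 2P.
656 - 2P = -465 + 8P gives seller price Ps = 112.1; buyers pay Pb = 112.1 + 32 = 144.1.
New quantity: Q = 720 − 2(144.1) = 431.8.
DWL = ½ × 32 × (483 − 431.8) = 819.2.

Deadweight loss = 819.2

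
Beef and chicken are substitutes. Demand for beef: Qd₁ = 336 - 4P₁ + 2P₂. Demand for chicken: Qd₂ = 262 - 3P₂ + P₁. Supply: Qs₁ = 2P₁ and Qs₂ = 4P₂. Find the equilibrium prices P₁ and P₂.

Market 1: 336 - 4P₁ + 2P₂ = 2P₁ → 6P₁ - 2P₂ = 336.
Market 2: 7P₂ - P₁ = 262.
Eliminating P₂: 7×(1) + 2×(2) gives 40P₁ = 2876, so P₁ = 71.9.
Back-substitute into (2): P₂ = (262 + 1×71.9) / 7 = 47.7.

P₁ = 71.9, P₂ = 47.7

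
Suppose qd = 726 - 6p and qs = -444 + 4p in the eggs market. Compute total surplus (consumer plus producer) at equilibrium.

Total surplus = 120

Equilibrium: 726 - 6p = -444 + 4p gives p* = 117, q* = 24.
Demand choke price: p = 121; supply starts at p = 111.
CS = ½(121 − 117)(24) = 48; PS = ½(117 − 111)(24) = 72.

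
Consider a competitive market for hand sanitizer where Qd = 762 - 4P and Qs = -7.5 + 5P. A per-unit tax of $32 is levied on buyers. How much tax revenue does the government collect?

Tax revenue = 100480/9

Pre-tax equilibrium: P* = 85.5, Q* = 420.
Tax on buyers shifts demand to Qd = 762 − 4(P + 32) = 634 - 4P.
634 - 4P = -7.5 + 5P gives seller price Ps = 1283/18; buyers pay Pb = 1283/18 + 32 = 1859/18.
New quantity: Q = 762 − 4(1859/18) = 3140/9.
Revenue = 32 × 3140/9 = 100480/9.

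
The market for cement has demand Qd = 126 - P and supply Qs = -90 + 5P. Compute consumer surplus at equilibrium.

Consumer surplus = 4050

Equilibrium: 126 - P = -90 + 5P gives P* = 36, Q* = 90.
Demand choke price (Qd = 0): P = 126.
CS = ½(126 − 36)(90) = 4050.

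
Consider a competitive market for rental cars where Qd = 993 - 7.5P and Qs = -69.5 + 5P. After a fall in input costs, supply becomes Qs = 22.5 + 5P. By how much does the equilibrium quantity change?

ΔQ = 55.2

Original equilibrium: P* = 85, Q* = 355.5.
New equilibrium: 993 - 7.5P = 22.5 + 5P, so 970.5 = 12.5P and P' = 77.64; Q' = 993 − 7.5(77.64) = 410.7.
Change in quantity: 410.7 − 355.5 = 55.2.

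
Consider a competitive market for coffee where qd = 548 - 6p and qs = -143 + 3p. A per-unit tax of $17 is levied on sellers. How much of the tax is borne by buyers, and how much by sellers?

Pre-tax equilibrium: p* = 691/9, q* = 262/3.
Tax on sellers shifts supply to qs = -143 + 3(p − 17) = -194 + 3p.
548 - 6p = -194 + 3p gives buyer price pb = 742/9; sellers receive ps = 742/9 − 17 = 589/9.
New quantity: q = 548 − 6(742/9) = 160/3.
Buyer burden = 742/9 − 691/9 = 17/3; seller burden = 691/9 − 589/9 = 34/3.

Buyers bear 17/3, sellers bear 34/3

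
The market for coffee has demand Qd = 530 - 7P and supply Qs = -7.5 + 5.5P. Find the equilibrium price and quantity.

Set Qd = Qs: 530 - 7P = -7.5 + 5.5P.
537.5 = 12.5P, so P* = 43.
Q* = 530 − 7(43) = 229.

P* = 43, Q* = 229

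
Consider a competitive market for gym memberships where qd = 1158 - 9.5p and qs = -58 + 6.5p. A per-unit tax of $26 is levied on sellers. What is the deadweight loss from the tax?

Deadweight loss = 1304.46875

Pre-tax equilibrium: p* = 76, q* = 436.
Tax on sellers shifts supply to qs = -58 + 6.5(p − 26) = -227 + 6.5p.
1158 - 9.5p = -227 + 6.5p gives buyer price pb = 86.5625; sellers receive ps = 86.5625 − 26 = 60.5625.
New quantity: q = 1158 − 9.5(86.5625) = 335.65625.
DWL = ½ × 26 × (436 − 335.65625) = 1304.46875.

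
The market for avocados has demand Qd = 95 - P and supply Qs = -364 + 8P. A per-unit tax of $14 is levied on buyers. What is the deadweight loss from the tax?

Deadweight loss = 784/9

Pre-tax equilibrium: P* = 51, Q* = 44.
Tax on buyers shifts demand to Qd = 95 − 1(P + 14) = 81 - P.
81 - P = -364 + 8P gives seller price Ps = 445/9; buyers pay Pb = 445/9 + 14 = 571/9.
New quantity: Q = 95 − 1(571/9) = 284/9.
DWL = ½ × 14 × (44 − 284/9) = 784/9.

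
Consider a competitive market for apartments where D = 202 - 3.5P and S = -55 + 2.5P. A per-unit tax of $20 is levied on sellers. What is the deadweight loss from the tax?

Pre-tax equilibrium: P* = 257/6, Q* = 625/12.
Tax on sellers shifts supply to S = -55 + 2.5(P − 20) = -105 + 2.5P.
202 - 3.5P = -105 + 2.5P gives buyer price Pb = 307/6; sellers receive Ps = 307/6 − 20 = 187/6.
New quantity: Q = 202 − 3.5(307/6) = 275/12.
DWL = ½ × 20 × (625/12 − 275/12) = 875/3.

Deadweight loss = 875/3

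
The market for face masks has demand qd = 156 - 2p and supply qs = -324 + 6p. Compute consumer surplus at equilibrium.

Equilibrium: 156 - 2p = -324 + 6p gives p* = 60, q* = 36.
Demand choke price (qd = 0): p = 78.
CS = ½(78 − 60)(36) = 324.

Consumer surplus = 324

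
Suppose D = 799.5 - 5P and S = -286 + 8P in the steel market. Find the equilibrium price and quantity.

Set D = S: 799.5 - 5P = -286 + 8P.
1085.5 = 13P, so P* = 83.5.
Q* = 799.5 − 5(83.5) = 382.

P* = 83.5, Q* = 382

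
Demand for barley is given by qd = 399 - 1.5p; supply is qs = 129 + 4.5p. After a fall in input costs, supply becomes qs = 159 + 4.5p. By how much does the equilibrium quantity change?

Original equilibrium: p* = 45, q* = 331.5.
New equilibrium: 399 - 1.5p = 159 + 4.5p, so 240 = 6p and p' = 40; q' = 399 − 1.5(40) = 339.
Change in quantity: 339 − 331.5 = 7.5.

Δq = 7.5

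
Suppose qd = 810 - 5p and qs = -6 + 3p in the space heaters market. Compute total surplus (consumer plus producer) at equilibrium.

Equilibrium: 810 - 5p = -6 + 3p gives p* = 102, q* = 300.
Demand choke price: p = 162; supply starts at p = 2.
CS = ½(162 − 102)(300) = 9000; PS = ½(102 − 2)(300) = 15000.

Total surplus = 24000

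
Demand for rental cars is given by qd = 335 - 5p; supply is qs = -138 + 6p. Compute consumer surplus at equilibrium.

Equilibrium: 335 - 5p = -138 + 6p gives p* = 43, q* = 120.
Demand choke price (qd = 0): p = 67.
CS = ½(67 − 43)(120) = 1440.

Consumer surplus = 1440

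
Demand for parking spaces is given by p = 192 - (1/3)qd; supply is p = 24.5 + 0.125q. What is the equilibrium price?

Set the two price expressions equal: 192 - (1/3)q = 24.5 + 0.125q.
167.5 = (11/24)q, so q* = 4020/11.
p* = 192 − (1/3)(4020/11) = 772/11.

p* = 772/11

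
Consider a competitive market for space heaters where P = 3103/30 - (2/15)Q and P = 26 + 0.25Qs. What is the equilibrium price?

P* = 76.5

Set the two price expressions equal: 3103/30 - (2/15)Q = 26 + 0.25Q.
2323/30 = (23/60)Q, so Q* = 202.
P* = 3103/30 − (2/15)(202) = 76.5.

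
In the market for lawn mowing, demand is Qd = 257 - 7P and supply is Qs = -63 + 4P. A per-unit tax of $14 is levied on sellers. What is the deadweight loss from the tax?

Deadweight loss = 2744/11

Pre-tax equilibrium: P* = 320/11, Q* = 587/11.
Tax on sellers shifts supply to Qs = -63 + 4(P − 14) = -119 + 4P.
257 - 7P = -119 + 4P gives buyer price Pb = 376/11; sellers receive Ps = 376/11 − 14 = 222/11.
New quantity: Q = 257 − 7(376/11) = 195/11.
DWL = ½ × 14 × (587/11 − 195/11) = 2744/11.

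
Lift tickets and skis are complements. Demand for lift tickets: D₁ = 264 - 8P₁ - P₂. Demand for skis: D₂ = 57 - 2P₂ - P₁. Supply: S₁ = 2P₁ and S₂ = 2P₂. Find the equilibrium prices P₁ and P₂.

P₁ = 333/13, P₂ = 102/13

Market 1: 264 - 8P₁ - P₂ = 2P₁ → 10P₁ + P₂ = 264.
Market 2: 4P₂ + P₁ = 57.
Eliminating P₂: 4×(1) − 1×(2) gives 39P₁ = 999, so P₁ = 333/13.
Back-substitute into (2): P₂ = (57 − 1×333/13) / 4 = 102/13.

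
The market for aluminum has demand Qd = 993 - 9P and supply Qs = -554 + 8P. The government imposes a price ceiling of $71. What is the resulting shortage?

Equilibrium price would be P* = 91, so the ceiling at 71 binds.
At P = 71: Qd = 993 − 9(71) = 354, Qs = -554 + 8(71) = 14.
Shortage = 354 − 14 = 340.

Shortage = 340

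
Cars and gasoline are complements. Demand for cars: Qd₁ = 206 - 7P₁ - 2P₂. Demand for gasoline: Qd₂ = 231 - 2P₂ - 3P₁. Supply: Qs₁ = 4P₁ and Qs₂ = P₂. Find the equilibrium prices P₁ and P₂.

Market 1: 206 - 7P₁ - 2P₂ = 4P₁ → 11P₁ + 2P₂ = 206.
Market 2: 3P₂ + 3P₁ = 231.
Eliminating P₂: 3×(1) − 2×(2) gives 27P₁ = 156, so P₁ = 52/9.
Back-substitute into (2): P₂ = (231 − 3×52/9) / 3 = 641/9.

P₁ = 52/9, P₂ = 641/9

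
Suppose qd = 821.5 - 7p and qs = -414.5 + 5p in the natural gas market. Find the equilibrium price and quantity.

Set qd = qs: 821.5 - 7p = -414.5 + 5p.
1236 = 12p, so p* = 103.
q* = 821.5 − 7(103) = 100.5.

p* = 103, q* = 100.5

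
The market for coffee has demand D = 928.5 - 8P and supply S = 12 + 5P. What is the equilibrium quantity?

Q* = 364.5

Set D = S: 928.5 - 8P = 12 + 5P.
916.5 = 13P, so P* = 70.5.
Q* = 928.5 − 8(70.5) = 364.5.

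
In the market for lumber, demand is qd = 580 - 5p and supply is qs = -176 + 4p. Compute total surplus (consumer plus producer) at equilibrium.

Total surplus = 5760

Equilibrium: 580 - 5p = -176 + 4p gives p* = 84, q* = 160.
Demand choke price: p = 116; supply starts at p = 44.
CS = ½(116 − 84)(160) = 2560; PS = ½(84 − 44)(160) = 3200.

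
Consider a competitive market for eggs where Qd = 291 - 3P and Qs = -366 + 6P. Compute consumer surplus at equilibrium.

Equilibrium: 291 - 3P = -366 + 6P gives P* = 73, Q* = 72.
Demand choke price (Qd = 0): P = 97.
CS = ½(97 − 73)(72) = 864.

Consumer surplus = 864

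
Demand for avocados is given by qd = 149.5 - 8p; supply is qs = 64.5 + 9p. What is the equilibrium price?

Set qd = qs: 149.5 - 8p = 64.5 + 9p.
85 = 17p, so p* = 5.
q* = 149.5 − 8(5) = 109.5.

p* = 5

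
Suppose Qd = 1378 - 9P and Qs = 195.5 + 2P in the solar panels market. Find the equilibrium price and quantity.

Set Qd = Qs: 1378 - 9P = 195.5 + 2P.
1182.5 = 11P, so P* = 107.5.
Q* = 1378 − 9(107.5) = 410.5.

P* = 107.5, Q* = 410.5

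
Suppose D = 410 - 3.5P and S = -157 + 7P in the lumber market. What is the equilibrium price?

Set D = S: 410 - 3.5P = -157 + 7P.
567 = 10.5P, so P* = 54.
Q* = 410 − 3.5(54) = 221.

P* = 54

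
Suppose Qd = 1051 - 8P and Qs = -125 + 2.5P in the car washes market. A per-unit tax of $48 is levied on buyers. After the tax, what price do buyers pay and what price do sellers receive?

Pre-tax equilibrium: P* = 112, Q* = 155.
Tax on buyers shifts demand to Qd = 1051 − 8(P + 48) = 667 - 8P.
667 - 8P = -125 + 2.5P gives seller price Ps = 528/7; buyers pay Pb = 528/7 + 48 = 864/7.
New quantity: Q = 1051 − 8(864/7) = 445/7.

Buyers pay 864/7, sellers receive 528/7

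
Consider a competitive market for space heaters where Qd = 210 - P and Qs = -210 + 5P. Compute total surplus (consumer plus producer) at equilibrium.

Total surplus = 11760

Equilibrium: 210 - P = -210 + 5P gives P* = 70, Q* = 140.
Demand choke price: P = 210; supply starts at P = 42.
CS = ½(210 − 70)(140) = 9800; PS = ½(70 − 42)(140) = 1960.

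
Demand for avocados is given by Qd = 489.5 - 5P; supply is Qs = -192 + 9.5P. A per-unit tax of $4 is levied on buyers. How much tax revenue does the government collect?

Tax revenue = 28002/29

Pre-tax equilibrium: P* = 47, Q* = 254.5.
Tax on buyers shifts demand to Qd = 489.5 − 5(P + 4) = 469.5 - 5P.
469.5 - 5P = -192 + 9.5P gives seller price Ps = 1323/29; buyers pay Pb = 1323/29 + 4 = 1439/29.
New quantity: Q = 489.5 − 5(1439/29) = 14001/58.
Revenue = 4 × 14001/58 = 28002/29.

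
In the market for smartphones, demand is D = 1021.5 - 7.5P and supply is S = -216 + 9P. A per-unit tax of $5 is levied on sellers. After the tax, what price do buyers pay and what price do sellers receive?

Pre-tax equilibrium: P* = 75, Q* = 459.
Tax on sellers shifts supply to S = -216 + 9(P − 5) = -261 + 9P.
1021.5 - 7.5P = -261 + 9P gives buyer price Pb = 855/11; sellers receive Ps = 855/11 − 5 = 800/11.
New quantity: Q = 1021.5 − 7.5(855/11) = 4824/11.

Buyers pay 855/11, sellers receive 800/11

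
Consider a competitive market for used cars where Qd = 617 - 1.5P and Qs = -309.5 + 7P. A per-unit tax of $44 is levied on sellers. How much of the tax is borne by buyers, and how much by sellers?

Pre-tax equilibrium: P* = 109, Q* = 453.5.
Tax on sellers shifts supply to Qs = -309.5 + 7(P − 44) = -617.5 + 7P.
617 - 1.5P = -617.5 + 7P gives buyer price Pb = 2469/17; sellers receive Ps = 2469/17 − 44 = 1721/17.
New quantity: Q = 617 − 1.5(2469/17) = 13571/34.
Buyer burden = 2469/17 − 109 = 616/17; seller burden = 109 − 1721/17 = 132/17.

Buyers bear 616/17, sellers bear 132/17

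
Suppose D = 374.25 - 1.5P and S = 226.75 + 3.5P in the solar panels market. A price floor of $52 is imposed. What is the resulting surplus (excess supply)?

Equilibrium price would be P* = 29.5, so the floor at 52 binds.
At P = 52: D = 296.25, S = 408.75.
Surplus = 408.75 − 296.25 = 112.5.

Surplus = 112.5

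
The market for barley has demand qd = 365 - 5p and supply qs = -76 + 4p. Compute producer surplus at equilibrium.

Equilibrium: 365 - 5p = -76 + 4p gives p* = 49, q* = 120.
Supply starts at p = 19 (where qs = 0).
PS = ½(49 − 19)(120) = 1800.

Producer surplus = 1800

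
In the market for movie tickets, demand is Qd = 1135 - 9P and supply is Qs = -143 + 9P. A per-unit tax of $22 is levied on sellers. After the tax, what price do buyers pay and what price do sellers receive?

Buyers pay $82, sellers receive $60

Pre-tax equilibrium: P* = 71, Q* = 496.
Tax on sellers shifts supply to Qs = -143 + 9(P − 22) = -341 + 9P.
1135 - 9P = -341 + 9P gives buyer price Pb = 82; sellers receive Ps = 82 − 22 = 60.
New quantity: Q = 1135 − 9(82) = 397.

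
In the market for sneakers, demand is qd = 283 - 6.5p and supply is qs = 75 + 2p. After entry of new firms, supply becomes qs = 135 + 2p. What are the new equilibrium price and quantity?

p' = 296/17, q' = 2887/17

Original equilibrium: p* = 416/17, q* = 2107/17.
New equilibrium: 283 - 6.5p = 135 + 2p, so 148 = 8.5p and p' = 296/17; q' = 283 − 6.5(296/17) = 2887/17.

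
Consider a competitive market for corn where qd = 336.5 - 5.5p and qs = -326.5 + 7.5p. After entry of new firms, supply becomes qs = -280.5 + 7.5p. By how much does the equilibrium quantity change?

Δq = 253/13

Original equilibrium: p* = 51, q* = 56.
New equilibrium: 336.5 - 5.5p = -280.5 + 7.5p, so 617 = 13p and p' = 617/13; q' = 336.5 − 5.5(617/13) = 981/13.
Change in quantity: 981/13 − 56 = 253/13.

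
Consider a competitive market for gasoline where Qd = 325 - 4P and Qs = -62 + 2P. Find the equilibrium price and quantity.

P* = 64.5, Q* = 67

Set Qd = Qs: 325 - 4P = -62 + 2P.
387 = 6P, so P* = 64.5.
Q* = 325 − 4(64.5) = 67.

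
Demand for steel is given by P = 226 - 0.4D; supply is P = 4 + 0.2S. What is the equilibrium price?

P* = 78

Set the two price expressions equal: 226 - 0.4Q = 4 + 0.2Q.
222 = 0.6Q, so Q* = 370.
P* = 226 − (0.4)(370) = 78.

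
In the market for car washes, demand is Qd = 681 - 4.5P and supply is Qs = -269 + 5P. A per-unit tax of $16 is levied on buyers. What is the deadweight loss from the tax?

Deadweight loss = 5760/19

Pre-tax equilibrium: P* = 100, Q* = 231.
Tax on buyers shifts demand to Qd = 681 − 4.5(P + 16) = 609 - 4.5P.
609 - 4.5P = -269 + 5P gives seller price Ps = 1756/19; buyers pay Pb = 1756/19 + 16 = 2060/19.
New quantity: Q = 681 − 4.5(2060/19) = 3669/19.
DWL = ½ × 16 × (231 − 3669/19) = 5760/19.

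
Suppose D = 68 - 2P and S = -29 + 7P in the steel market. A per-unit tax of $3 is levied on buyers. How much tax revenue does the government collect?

Pre-tax equilibrium: P* = 97/9, Q* = 418/9.
Tax on buyers shifts demand to D = 68 − 2(P + 3) = 62 - 2P.
62 - 2P = -29 + 7P gives seller price Ps = 91/9; buyers pay Pb = 91/9 + 3 = 118/9.
New quantity: Q = 68 − 2(118/9) = 376/9.
Revenue = 3 × 376/9 = 376/3.

Tax revenue = 376/3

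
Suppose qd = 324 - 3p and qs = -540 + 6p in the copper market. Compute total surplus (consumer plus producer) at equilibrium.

Equilibrium: 324 - 3p = -540 + 6p gives p* = 96, q* = 36.
Demand choke price: p = 108; supply starts at p = 90.
CS = ½(108 − 96)(36) = 216; PS = ½(96 − 90)(36) = 108.

Total surplus = 324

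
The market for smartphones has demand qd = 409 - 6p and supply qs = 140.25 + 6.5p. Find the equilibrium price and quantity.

p* = 21.5, q* = 280

Set qd = qs: 409 - 6p = 140.25 + 6.5p.
268.75 = 12.5p, so p* = 21.5.
q* = 409 − 6(21.5) = 280.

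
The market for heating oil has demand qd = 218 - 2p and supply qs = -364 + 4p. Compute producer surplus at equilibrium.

Equilibrium: 218 - 2p = -364 + 4p gives p* = 97, q* = 24.
Supply starts at p = 91 (where qs = 0).
PS = ½(97 − 91)(24) = 72.

Producer surplus = 72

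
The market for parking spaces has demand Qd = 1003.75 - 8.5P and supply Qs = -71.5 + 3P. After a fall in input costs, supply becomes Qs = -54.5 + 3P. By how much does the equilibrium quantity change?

Original equilibrium: P* = 93.5, Q* = 209.
New equilibrium: 1003.75 - 8.5P = -54.5 + 3P, so 1058.25 = 11.5P and P' = 4233/46; Q' = 1003.75 − 8.5(4233/46) = 5096/23.
Change in quantity: 5096/23 − 209 = 289/23.

ΔQ = 289/23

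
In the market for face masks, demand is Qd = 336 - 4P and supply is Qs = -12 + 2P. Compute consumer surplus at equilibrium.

Equilibrium: 336 - 4P = -12 + 2P gives P* = 58, Q* = 104.
Demand choke price (Qd = 0): P = 84.
CS = ½(84 − 58)(104) = 1352.

Consumer surplus = 1352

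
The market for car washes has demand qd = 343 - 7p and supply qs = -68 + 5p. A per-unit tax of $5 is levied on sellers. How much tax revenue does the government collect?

Pre-tax equilibrium: p* = 34.25, q* = 103.25.
Tax on sellers shifts supply to qs = -68 + 5(p − 5) = -93 + 5p.
343 - 7p = -93 + 5p gives buyer price pb = 109/3; sellers receive ps = 109/3 − 5 = 94/3.
New quantity: q = 343 − 7(109/3) = 266/3.
Revenue = 5 × 266/3 = 1330/3.

Tax revenue = 1330/3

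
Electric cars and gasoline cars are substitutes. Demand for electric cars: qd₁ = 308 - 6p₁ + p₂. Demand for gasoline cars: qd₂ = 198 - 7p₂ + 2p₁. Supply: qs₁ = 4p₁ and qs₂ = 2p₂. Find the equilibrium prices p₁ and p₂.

Market 1: 308 - 6p₁ + p₂ = 4p₁ → 10p₁ - p₂ = 308.
Market 2: 9p₂ - 2p₁ = 198.
Eliminating p₂: 9×(1) + 1×(2) gives 88p₁ = 2970, so p₁ = 33.75.
Back-substitute into (2): p₂ = (198 + 2×33.75) / 9 = 29.5.

p₁ = 33.75, p₂ = 29.5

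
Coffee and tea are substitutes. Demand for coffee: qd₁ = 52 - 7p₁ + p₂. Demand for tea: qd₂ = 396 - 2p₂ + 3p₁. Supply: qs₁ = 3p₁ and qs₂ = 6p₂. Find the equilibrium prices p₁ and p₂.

p₁ = 116/11, p₂ = 588/11

Market 1: 52 - 7p₁ + p₂ = 3p₁ → 10p₁ - p₂ = 52.
Market 2: 8p₂ - 3p₁ = 396.
Eliminating p₂: 8×(1) + 1×(2) gives 77p₁ = 812, so p₁ = 116/11.
Back-substitute into (2): p₂ = (396 + 3×116/11) / 8 = 588/11.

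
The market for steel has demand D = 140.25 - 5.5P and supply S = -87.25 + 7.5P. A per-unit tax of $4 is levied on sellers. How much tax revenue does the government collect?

Pre-tax equilibrium: P* = 17.5, Q* = 44.
Tax on sellers shifts supply to S = -87.25 + 7.5(P − 4) = -117.25 + 7.5P.
140.25 - 5.5P = -117.25 + 7.5P gives buyer price Pb = 515/26; sellers receive Ps = 515/26 − 4 = 411/26.
New quantity: Q = 140.25 − 5.5(515/26) = 407/13.
Revenue = 4 × 407/13 = 1628/13.

Tax revenue = 1628/13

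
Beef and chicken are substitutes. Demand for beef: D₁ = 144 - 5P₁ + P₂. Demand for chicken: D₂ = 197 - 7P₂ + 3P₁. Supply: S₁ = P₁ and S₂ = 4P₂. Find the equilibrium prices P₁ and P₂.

P₁ = 1781/63, P₂ = 538/21

Market 1: 144 - 5P₁ + P₂ = P₁ → 6P₁ - P₂ = 144.
Market 2: 11P₂ - 3P₁ = 197.
Eliminating P₂: 11×(1) + 1×(2) gives 63P₁ = 1781, so P₁ = 1781/63.
Back-substitute into (2): P₂ = (197 + 3×1781/63) / 11 = 538/21.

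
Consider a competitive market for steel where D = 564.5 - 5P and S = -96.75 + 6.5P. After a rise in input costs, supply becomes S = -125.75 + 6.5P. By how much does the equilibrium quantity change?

Original equilibrium: P* = 57.5, Q* = 277.
New equilibrium: 564.5 - 5P = -125.75 + 6.5P, so 690.25 = 11.5P and P' = 2761/46; Q' = 564.5 − 5(2761/46) = 6081/23.
Change in quantity: 6081/23 − 277 = -290/23.

ΔQ = -290/23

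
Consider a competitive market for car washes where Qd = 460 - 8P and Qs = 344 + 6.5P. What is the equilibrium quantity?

Q* = 396

Set Qd = Qs: 460 - 8P = 344 + 6.5P.
116 = 14.5P, so P* = 8.
Q* = 460 − 8(8) = 396.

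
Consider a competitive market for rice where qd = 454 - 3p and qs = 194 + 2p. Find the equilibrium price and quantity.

p* = 52, q* = 298

Set qd = qs: 454 - 3p = 194 + 2p.
260 = 5p, so p* = 52.
q* = 454 − 3(52) = 298.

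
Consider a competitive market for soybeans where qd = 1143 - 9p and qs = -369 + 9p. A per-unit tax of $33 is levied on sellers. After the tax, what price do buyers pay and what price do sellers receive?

Buyers pay $100.5, sellers receive $67.5

Pre-tax equilibrium: p* = 84, q* = 387.
Tax on sellers shifts supply to qs = -369 + 9(p − 33) = -666 + 9p.
1143 - 9p = -666 + 9p gives buyer price pb = 100.5; sellers receive ps = 100.5 − 33 = 67.5.
New quantity: q = 1143 − 9(100.5) = 238.5.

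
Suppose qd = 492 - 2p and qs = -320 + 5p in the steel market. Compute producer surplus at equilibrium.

Equilibrium: 492 - 2p = -320 + 5p gives p* = 116, q* = 260.
Supply starts at p = 64 (where qs = 0).
PS = ½(116 − 64)(260) = 6760.

Producer surplus = 6760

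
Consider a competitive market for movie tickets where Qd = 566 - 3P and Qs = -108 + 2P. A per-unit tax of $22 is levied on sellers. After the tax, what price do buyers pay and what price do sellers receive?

Pre-tax equilibrium: P* = 134.8, Q* = 161.6.
Tax on sellers shifts supply to Qs = -108 + 2(P − 22) = -152 + 2P.
566 - 3P = -152 + 2P gives buyer price Pb = 143.6; sellers receive Ps = 143.6 − 22 = 121.6.
New quantity: Q = 566 − 3(143.6) = 135.2.

Buyers pay $143.6, sellers receive $121.6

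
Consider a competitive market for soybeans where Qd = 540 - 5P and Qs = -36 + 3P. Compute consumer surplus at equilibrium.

Consumer surplus = 3240

Equilibrium: 540 - 5P = -36 + 3P gives P* = 72, Q* = 180.
Demand choke price (Qd = 0): P = 108.
CS = ½(108 − 72)(180) = 3240.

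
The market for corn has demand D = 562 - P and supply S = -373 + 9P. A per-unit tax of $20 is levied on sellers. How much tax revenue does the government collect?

Tax revenue = 9010

Pre-tax equilibrium: P* = 93.5, Q* = 468.5.
Tax on sellers shifts supply to S = -373 + 9(P − 20) = -553 + 9P.
562 - P = -553 + 9P gives buyer price Pb = 111.5; sellers receive Ps = 111.5 − 20 = 91.5.
New quantity: Q = 562 − 1(111.5) = 450.5.
Revenue = 20 × 450.5 = 9010.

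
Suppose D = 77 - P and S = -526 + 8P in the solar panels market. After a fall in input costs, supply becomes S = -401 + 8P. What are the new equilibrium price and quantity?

Original equilibrium: P* = 67, Q* = 10.
New equilibrium: 77 - P = -401 + 8P, so 478 = 9P and P' = 478/9; Q' = 77 − 1(478/9) = 215/9.

P' = 478/9, Q' = 215/9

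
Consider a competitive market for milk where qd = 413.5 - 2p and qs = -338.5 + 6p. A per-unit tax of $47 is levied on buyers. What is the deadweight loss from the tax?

Deadweight loss = 1656.75

Pre-tax equilibrium: p* = 94, q* = 225.5.
Tax on buyers shifts demand to qd = 413.5 − 2(p + 47) = 319.5 - 2p.
319.5 - 2p = -338.5 + 6p gives seller price ps = 82.25; buyers pay pb = 82.25 + 47 = 129.25.
New quantity: q = 413.5 − 2(129.25) = 155.
DWL = ½ × 47 × (225.5 − 155) = 1656.75.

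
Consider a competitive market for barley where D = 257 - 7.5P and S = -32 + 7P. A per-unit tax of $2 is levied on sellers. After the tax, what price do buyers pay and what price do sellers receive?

Pre-tax equilibrium: P* = 578/29, Q* = 3118/29.
Tax on sellers shifts supply to S = -32 + 7(P − 2) = -46 + 7P.
257 - 7.5P = -46 + 7P gives buyer price Pb = 606/29; sellers receive Ps = 606/29 − 2 = 548/29.
New quantity: Q = 257 − 7.5(606/29) = 2908/29.

Buyers pay 606/29, sellers receive 548/29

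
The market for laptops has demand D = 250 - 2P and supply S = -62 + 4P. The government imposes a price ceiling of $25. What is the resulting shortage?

Equilibrium price would be P* = 52, so the ceiling at 25 binds.
At P = 25: D = 250 − 2(25) = 200, S = -62 + 4(25) = 38.
Shortage = 200 − 38 = 162.

Shortage = 162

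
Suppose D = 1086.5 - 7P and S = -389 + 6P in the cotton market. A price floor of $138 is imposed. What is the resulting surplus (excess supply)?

Surplus = 318.5

Equilibrium price would be P* = 113.5, so the floor at 138 binds.
At P = 138: D = 120.5, S = 439.
Surplus = 439 − 120.5 = 318.5.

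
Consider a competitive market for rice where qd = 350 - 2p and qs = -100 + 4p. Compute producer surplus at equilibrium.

Producer surplus = 5000

Equilibrium: 350 - 2p = -100 + 4p gives p* = 75, q* = 200.
Supply starts at p = 25 (where qs = 0).
PS = ½(75 − 25)(200) = 5000.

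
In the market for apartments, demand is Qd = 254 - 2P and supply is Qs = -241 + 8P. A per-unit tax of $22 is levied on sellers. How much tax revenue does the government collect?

Pre-tax equilibrium: P* = 49.5, Q* = 155.
Tax on sellers shifts supply to Qs = -241 + 8(P − 22) = -417 + 8P.
254 - 2P = -417 + 8P gives buyer price Pb = 67.1; sellers receive Ps = 67.1 − 22 = 45.1.
New quantity: Q = 254 − 2(67.1) = 119.8.
Revenue = 22 × 119.8 = 2635.6.

Tax revenue = 2635.6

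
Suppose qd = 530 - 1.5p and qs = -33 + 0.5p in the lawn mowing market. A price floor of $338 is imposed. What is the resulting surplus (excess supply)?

Equilibrium price would be p* = 281.5, so the floor at 338 binds.
At p = 338: qd = 23, qs = 136.
Surplus = 136 − 23 = 113.

Surplus = 113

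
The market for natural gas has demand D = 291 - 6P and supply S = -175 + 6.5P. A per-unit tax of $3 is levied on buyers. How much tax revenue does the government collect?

Tax revenue = 173.88

Pre-tax equilibrium: P* = 37.28, Q* = 67.32.
Tax on buyers shifts demand to D = 291 − 6(P + 3) = 273 - 6P.
273 - 6P = -175 + 6.5P gives seller price Ps = 35.84; buyers pay Pb = 35.84 + 3 = 38.84.
New quantity: Q = 291 − 6(38.84) = 57.96.
Revenue = 3 × 57.96 = 173.88.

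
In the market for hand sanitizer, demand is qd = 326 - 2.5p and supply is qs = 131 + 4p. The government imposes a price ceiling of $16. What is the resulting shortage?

Equilibrium price would be p* = 30, so the ceiling at 16 binds.
At p = 16: qd = 326 − 2.5(16) = 286, qs = 131 + 4(16) = 195.
Shortage = 286 − 195 = 91.

Shortage = 91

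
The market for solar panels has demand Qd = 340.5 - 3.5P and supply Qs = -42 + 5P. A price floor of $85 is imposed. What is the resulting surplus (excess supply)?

Equilibrium price would be P* = 45, so the floor at 85 binds.
At P = 85: Qd = 43, Qs = 383.
Surplus = 383 − 43 = 340.

Surplus = 340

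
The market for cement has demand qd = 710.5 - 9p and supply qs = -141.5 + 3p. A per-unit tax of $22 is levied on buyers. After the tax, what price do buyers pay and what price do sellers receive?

Buyers pay $76.5, sellers receive $54.5

Pre-tax equilibrium: p* = 71, q* = 71.5.
Tax on buyers shifts demand to qd = 710.5 − 9(p + 22) = 512.5 - 9p.
512.5 - 9p = -141.5 + 3p gives seller price ps = 54.5; buyers pay pb = 54.5 + 22 = 76.5.
New quantity: q = 710.5 − 9(76.5) = 22.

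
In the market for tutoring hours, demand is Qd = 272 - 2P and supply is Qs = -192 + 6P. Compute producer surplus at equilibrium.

Producer surplus = 2028

Equilibrium: 272 - 2P = -192 + 6P gives P* = 58, Q* = 156.
Supply starts at P = 32 (where Qs = 0).
PS = ½(58 − 32)(156) = 2028.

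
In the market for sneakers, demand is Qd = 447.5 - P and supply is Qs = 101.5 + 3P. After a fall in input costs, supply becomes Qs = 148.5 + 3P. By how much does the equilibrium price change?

Original equilibrium: P* = 86.5, Q* = 361.
New equilibrium: 447.5 - P = 148.5 + 3P, so 299 = 4P and P' = 74.75; Q' = 447.5 − 1(74.75) = 372.75.
Change in price: 74.75 − 86.5 = -11.75.

ΔP = -11.75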